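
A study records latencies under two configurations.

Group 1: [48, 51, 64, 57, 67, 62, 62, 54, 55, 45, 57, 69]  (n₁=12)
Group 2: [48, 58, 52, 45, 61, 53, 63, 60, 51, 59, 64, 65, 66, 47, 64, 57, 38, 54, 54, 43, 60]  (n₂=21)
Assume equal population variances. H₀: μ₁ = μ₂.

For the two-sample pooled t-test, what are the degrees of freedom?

degrees of freedom = 31

df = n₁ + n₂ − 2 = 12 + 21 − 2 = 31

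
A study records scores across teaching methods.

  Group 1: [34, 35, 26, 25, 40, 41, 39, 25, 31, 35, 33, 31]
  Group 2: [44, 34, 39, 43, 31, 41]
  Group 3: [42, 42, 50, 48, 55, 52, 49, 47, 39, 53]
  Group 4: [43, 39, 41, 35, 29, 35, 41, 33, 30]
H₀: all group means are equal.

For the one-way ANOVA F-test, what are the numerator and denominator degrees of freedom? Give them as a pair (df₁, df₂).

k = 4 groups, N = 37 total
df = (k−1, N−k) = (4−1, 37−4) = (3, 33)

degrees of freedom = [3, 33]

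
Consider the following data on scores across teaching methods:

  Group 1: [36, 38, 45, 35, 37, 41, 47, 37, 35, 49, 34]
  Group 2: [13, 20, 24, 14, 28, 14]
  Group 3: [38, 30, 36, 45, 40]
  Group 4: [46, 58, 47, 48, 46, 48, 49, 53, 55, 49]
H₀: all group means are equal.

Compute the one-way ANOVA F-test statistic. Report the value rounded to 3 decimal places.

Group means [39.45, 18.83, 37.80, 49.90], grand mean 38.594
SSB = Σnᵢ(x̄ᵢ−x̄)² = 3632.458; SSW = ΣΣ(x−x̄ᵢ)² = 739.261
MSB = 3632.458/3 = 1210.8194; MSW = 739.261/28 = 26.4022
F = MSB/MSW = 45.8606
df = (3, 28)

test statistic = 45.861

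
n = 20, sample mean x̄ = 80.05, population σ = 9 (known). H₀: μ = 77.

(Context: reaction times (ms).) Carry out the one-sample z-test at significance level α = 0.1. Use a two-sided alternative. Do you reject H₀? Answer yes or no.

reject H₀: no

SE = σ/√n = 9/√20 = 2.0125
z = (x̄−μ₀)/SE = (80.05−77)/2.0125 = 1.5156
p-value (two-sided) = 0.12963
At α=0.1: p ≥ α → fail to reject H₀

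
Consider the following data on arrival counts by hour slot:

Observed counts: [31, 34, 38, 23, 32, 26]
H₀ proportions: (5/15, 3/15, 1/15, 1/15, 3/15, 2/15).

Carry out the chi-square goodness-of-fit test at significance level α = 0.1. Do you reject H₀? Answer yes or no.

n = 184; E_i = n·p_i = [61.33, 36.80, 12.27, 12.27, 36.80, 24.53]
χ² = (31−61.33)²/61.33 + (34−36.80)²/36.80 + (38−12.27)²/12.27 + (23−12.27)²/12.27 + (32−36.80)²/36.80 + (26−24.53)²/24.53 = 79.3043
df = 5
p-value (upper-tail) = 0.00000
At α=0.1: p < α → reject H₀

reject H₀: yes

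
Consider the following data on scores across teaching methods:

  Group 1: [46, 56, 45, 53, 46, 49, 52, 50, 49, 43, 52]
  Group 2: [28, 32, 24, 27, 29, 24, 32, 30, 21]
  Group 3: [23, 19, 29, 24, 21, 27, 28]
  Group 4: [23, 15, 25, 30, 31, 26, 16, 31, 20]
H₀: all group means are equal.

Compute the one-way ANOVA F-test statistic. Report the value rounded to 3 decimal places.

Group means [49.18, 27.44, 24.43, 24.11], grand mean 32.667
SSB = Σnᵢ(x̄ᵢ−x̄)² = 4379.538; SSW = ΣΣ(x−x̄ᵢ)² = 654.462
MSB = 4379.538/3 = 1459.8461; MSW = 654.462/32 = 20.4519
F = MSB/MSW = 71.3794
df = (3, 32)

test statistic = 71.379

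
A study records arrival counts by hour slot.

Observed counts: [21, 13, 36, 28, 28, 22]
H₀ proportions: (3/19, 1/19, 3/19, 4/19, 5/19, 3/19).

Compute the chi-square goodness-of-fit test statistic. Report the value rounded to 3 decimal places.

n = 148; E_i = n·p_i = [23.37, 7.79, 23.37, 31.16, 38.95, 23.37]
χ² = (21−23.37)²/23.37 + (13−7.79)²/7.79 + (36−23.37)²/23.37 + (28−31.16)²/31.16 + (28−38.95)²/38.95 + (22−23.37)²/23.37 = 14.0306
df = 5

test statistic = 14.031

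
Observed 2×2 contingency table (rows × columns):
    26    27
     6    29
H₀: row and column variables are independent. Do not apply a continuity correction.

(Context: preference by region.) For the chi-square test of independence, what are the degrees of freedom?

df = (r−1)(c−1) = (2−1)·(2−1) = 1

degrees of freedom = 1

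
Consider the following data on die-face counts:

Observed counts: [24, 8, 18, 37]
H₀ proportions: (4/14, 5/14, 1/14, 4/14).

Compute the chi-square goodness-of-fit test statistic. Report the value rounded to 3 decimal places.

test statistic = 45.445

n = 87; E_i = n·p_i = [24.86, 31.07, 6.21, 24.86]
χ² = (24−24.86)²/24.86 + (8−31.07)²/31.07 + (18−6.21)²/6.21 + (37−24.86)²/24.86 = 45.4448
df = 3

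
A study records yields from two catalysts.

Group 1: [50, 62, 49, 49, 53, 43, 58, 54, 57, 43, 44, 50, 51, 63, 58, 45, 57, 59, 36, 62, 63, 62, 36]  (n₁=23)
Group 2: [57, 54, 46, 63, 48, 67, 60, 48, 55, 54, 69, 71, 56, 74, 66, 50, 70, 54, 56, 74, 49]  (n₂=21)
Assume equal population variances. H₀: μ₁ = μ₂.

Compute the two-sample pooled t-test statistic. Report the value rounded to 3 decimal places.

x̄₁=52.348, s₁=8.337, n₁=23
x̄₂=59.095, s₂=9.082, n₂=21
s_p² = [22·8.337² + 20·9.082²]/42 = 75.6911
SE = √(s_p²·(1/23+1/21)) = 2.6259
t = (52.348−59.095)/2.6259 = -2.5696
df = 42

test statistic = -2.570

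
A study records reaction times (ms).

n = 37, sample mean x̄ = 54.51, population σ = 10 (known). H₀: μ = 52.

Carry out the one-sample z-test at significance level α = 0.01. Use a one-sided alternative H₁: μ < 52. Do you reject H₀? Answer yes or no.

reject H₀: no

SE = σ/√n = 10/√37 = 1.6440
z = (x̄−μ₀)/SE = (54.51−52)/1.6440 = 1.5268
p-value (one-sided, H₁ less) = 0.93659
At α=0.01: p ≥ α → fail to reject H₀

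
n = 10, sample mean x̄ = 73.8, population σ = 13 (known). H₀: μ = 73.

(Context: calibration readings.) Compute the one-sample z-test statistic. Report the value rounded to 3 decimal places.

SE = σ/√n = 13/√10 = 4.1110
z = (x̄−μ₀)/SE = (73.8−73)/4.1110 = 0.1946

test statistic = 0.195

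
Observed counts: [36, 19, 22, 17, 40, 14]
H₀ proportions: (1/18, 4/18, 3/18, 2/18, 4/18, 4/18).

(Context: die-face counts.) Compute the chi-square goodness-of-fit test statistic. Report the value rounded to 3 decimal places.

n = 148; E_i = n·p_i = [8.22, 32.89, 24.67, 16.44, 32.89, 32.89]
χ² = (36−8.22)²/8.22 + (19−32.89)²/32.89 + (22−24.67)²/24.67 + (17−16.44)²/16.44 + (40−32.89)²/32.89 + (14−32.89)²/32.89 = 112.4020
df = 5

test statistic = 112.402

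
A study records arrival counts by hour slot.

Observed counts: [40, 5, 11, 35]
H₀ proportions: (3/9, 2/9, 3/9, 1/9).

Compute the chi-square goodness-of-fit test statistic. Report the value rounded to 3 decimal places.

test statistic = 88.126

n = 91; E_i = n·p_i = [30.33, 20.22, 30.33, 10.11]
χ² = (40−30.33)²/30.33 + (5−20.22)²/20.22 + (11−30.33)²/30.33 + (35−10.11)²/10.11 = 88.1264
df = 3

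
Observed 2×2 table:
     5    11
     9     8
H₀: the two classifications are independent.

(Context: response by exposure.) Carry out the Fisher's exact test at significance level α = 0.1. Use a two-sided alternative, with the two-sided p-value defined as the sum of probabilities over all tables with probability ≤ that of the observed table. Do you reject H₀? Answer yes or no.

reject H₀: no

Margins: r₁=16, r₂=17, c₁=14, c₂=19, n=33
p_obs = C(16,5)·C(17,9)/C(33,14); sum pmf over tables with pmf ≤ p_obs
p-value (two-sided) = 0.29600
At α=0.1: p ≥ α → fail to reject H₀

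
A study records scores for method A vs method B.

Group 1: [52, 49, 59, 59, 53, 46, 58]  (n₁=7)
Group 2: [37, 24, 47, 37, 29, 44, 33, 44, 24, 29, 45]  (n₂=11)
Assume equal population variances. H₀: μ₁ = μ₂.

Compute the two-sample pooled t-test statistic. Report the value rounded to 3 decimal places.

x̄₁=53.714, s₁=5.155, n₁=7
x̄₂=35.727, s₂=8.522, n₂=11
s_p² = [6·5.155² + 10·8.522²]/16 = 55.3506
SE = √(s_p²·(1/7+1/11)) = 3.5971
t = (53.714−35.727)/3.5971 = 5.0004
df = 16

test statistic = 5.000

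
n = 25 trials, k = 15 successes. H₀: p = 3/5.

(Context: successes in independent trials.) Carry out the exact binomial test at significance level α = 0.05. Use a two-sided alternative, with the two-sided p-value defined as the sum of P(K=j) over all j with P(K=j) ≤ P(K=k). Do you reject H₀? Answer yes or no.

reject H₀: no

Exact binomial: n=25, k=15, p₀=3/5=0.6000
P(X=j) = C(n,j)·p₀^j·(1−p₀)^(n−j); p = Σ P(X=j) over j with P(X=j) ≤ P(X=15)
p-value (two-sided) = 1.00000
At α=0.05: p ≥ α → fail to reject H₀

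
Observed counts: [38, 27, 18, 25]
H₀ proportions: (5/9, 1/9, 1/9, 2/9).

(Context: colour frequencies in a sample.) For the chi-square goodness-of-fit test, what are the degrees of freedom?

df = k − 1 = 4 − 1 = 3

degrees of freedom = 3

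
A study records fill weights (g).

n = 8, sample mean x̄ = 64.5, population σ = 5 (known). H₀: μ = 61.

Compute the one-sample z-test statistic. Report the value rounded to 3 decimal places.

test statistic = 1.980

SE = σ/√n = 5/√8 = 1.7678
z = (x̄−μ₀)/SE = (64.5−61)/1.7678 = 1.9799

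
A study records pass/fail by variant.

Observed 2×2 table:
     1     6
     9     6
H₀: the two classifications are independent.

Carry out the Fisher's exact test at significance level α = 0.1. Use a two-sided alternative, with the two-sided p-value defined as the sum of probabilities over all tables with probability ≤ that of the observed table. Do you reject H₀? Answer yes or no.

Margins: r₁=7, r₂=15, c₁=10, c₂=12, n=22
p_obs = C(7,1)·C(15,9)/C(22,10); sum pmf over tables with pmf ≤ p_obs
p-value (two-sided) = 0.07430
At α=0.1: p < α → reject H₀

reject H₀: yes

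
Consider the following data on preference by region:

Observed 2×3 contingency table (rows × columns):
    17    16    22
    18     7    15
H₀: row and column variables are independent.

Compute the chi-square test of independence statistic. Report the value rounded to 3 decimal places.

Row totals [55, 40], col totals [35, 23, 37], n=95
χ² = (17−20.26)²/20.26 + (16−13.32)²/13.32 + (22−21.42)²/21.42 + (18−14.74)²/14.74 + (7−9.68)²/9.68 + (15−15.58)²/15.58 = 2.5703
df = 2

test statistic = 2.570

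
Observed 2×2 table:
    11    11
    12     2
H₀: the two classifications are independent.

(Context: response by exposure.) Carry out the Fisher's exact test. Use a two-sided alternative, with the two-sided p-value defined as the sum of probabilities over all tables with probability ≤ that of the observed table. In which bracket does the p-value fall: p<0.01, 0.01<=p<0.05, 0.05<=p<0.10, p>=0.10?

p-value bracket: 0.01<=p<0.05

Margins: r₁=22, r₂=14, c₁=23, c₂=13, n=36
p_obs = C(22,11)·C(14,12)/C(36,23); sum pmf over tables with pmf ≤ p_obs
p-value (two-sided) = 0.03896
→ bracket: 0.01<=p<0.05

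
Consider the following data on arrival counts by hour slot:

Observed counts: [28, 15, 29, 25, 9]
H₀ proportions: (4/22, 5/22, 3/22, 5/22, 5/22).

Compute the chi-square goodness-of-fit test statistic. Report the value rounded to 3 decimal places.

test statistic = 31.507

n = 106; E_i = n·p_i = [19.27, 24.09, 14.45, 24.09, 24.09]
χ² = (28−19.27)²/19.27 + (15−24.09)²/24.09 + (29−14.45)²/14.45 + (25−24.09)²/24.09 + (9−24.09)²/24.09 = 31.5069
df = 4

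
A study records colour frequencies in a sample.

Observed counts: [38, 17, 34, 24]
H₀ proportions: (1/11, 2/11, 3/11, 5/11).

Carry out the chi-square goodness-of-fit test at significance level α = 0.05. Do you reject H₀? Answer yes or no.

reject H₀: yes

n = 113; E_i = n·p_i = [10.27, 20.55, 30.82, 51.36]
χ² = (38−10.27)²/10.27 + (17−20.55)²/20.55 + (34−30.82)²/30.82 + (24−51.36)²/51.36 = 90.3572
df = 3
p-value (upper-tail) = 0.00000
At α=0.05: p < α → reject H₀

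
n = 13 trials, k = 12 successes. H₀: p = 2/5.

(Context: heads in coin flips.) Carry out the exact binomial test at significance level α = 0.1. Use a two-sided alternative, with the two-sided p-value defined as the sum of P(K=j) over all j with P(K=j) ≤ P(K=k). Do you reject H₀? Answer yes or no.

Exact binomial: n=13, k=12, p₀=2/5=0.4000
P(X=j) = C(n,j)·p₀^j·(1−p₀)^(n−j); p = Σ P(X=j) over j with P(X=j) ≤ P(X=12)
p-value (two-sided) = 0.00014
At α=0.1: p < α → reject H₀

reject H₀: yes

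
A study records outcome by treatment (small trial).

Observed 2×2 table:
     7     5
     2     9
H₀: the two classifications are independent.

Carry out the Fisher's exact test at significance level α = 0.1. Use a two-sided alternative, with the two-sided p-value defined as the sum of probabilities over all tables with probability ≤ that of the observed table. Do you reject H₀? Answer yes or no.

reject H₀: yes

Margins: r₁=12, r₂=11, c₁=9, c₂=14, n=23
p_obs = C(12,7)·C(11,2)/C(23,9); sum pmf over tables with pmf ≤ p_obs
p-value (two-sided) = 0.08938
At α=0.1: p < α → reject H₀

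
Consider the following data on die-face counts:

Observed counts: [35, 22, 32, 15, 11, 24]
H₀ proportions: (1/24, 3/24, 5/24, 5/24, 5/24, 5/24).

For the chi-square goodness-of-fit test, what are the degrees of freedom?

degrees of freedom = 5

df = k − 1 = 6 − 1 = 5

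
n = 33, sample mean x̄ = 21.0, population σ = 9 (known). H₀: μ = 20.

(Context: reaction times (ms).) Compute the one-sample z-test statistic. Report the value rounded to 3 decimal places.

SE = σ/√n = 9/√33 = 1.5667
z = (x̄−μ₀)/SE = (21.0−20)/1.5667 = 0.6383

test statistic = 0.638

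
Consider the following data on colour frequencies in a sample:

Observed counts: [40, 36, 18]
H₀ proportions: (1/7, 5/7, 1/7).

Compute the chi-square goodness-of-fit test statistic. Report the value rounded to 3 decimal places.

test statistic = 68.579

n = 94; E_i = n·p_i = [13.43, 67.14, 13.43]
χ² = (40−13.43)²/13.43 + (36−67.14)²/67.14 + (18−13.43)²/13.43 = 68.5787
df = 2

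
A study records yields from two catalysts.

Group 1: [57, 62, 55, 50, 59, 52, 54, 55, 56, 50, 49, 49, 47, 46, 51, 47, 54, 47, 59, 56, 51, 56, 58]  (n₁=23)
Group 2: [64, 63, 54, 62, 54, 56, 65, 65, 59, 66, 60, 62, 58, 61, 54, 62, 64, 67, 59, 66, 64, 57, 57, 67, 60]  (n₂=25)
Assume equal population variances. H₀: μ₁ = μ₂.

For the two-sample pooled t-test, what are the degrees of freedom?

degrees of freedom = 46

df = n₁ + n₂ − 2 = 23 + 25 − 2 = 46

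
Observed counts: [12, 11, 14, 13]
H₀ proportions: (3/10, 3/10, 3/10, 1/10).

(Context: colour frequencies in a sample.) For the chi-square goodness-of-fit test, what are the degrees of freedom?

df = k − 1 = 4 − 1 = 3

degrees of freedom = 3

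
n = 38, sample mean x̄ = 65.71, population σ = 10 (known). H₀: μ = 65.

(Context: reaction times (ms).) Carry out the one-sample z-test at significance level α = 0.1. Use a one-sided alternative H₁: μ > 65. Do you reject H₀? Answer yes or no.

reject H₀: no

SE = σ/√n = 10/√38 = 1.6222
z = (x̄−μ₀)/SE = (65.71−65)/1.6222 = 0.4377
p-value (one-sided, H₁ greater) = 0.33081
At α=0.1: p ≥ α → fail to reject H₀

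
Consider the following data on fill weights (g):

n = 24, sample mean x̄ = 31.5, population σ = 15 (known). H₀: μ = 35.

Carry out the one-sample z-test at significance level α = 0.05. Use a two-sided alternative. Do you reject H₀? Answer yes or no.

reject H₀: no

SE = σ/√n = 15/√24 = 3.0619
z = (x̄−μ₀)/SE = (31.5−35)/3.0619 = -1.1431
p-value (two-sided) = 0.25300
At α=0.05: p ≥ α → fail to reject H₀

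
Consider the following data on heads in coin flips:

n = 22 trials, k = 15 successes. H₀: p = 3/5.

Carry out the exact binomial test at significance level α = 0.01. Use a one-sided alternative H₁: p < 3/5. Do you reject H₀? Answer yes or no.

Exact binomial: n=22, k=15, p₀=3/5=0.6000
P(X≤15) from Σ C(n,i)·p₀^i·(1−p₀)^(n−i)
p-value (one-sided, H₁ less) = 0.84156
At α=0.01: p ≥ α → fail to reject H₀

reject H₀: no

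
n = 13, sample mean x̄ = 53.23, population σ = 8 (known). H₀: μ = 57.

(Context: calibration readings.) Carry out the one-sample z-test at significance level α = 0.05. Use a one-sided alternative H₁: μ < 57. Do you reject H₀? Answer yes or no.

reject H₀: yes

SE = σ/√n = 8/√13 = 2.2188
z = (x̄−μ₀)/SE = (53.23−57)/2.2188 = -1.6991
p-value (one-sided, H₁ less) = 0.04465
At α=0.05: p < α → reject H₀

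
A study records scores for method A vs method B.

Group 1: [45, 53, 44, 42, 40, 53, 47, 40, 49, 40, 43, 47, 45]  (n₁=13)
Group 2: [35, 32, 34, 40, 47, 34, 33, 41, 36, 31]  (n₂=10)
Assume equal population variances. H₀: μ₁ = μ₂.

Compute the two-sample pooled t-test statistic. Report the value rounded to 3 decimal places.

x̄₁=45.231, s₁=4.475, n₁=13
x̄₂=36.300, s₂=4.945, n₂=10
s_p² = [12·4.475² + 9·4.945²]/21 = 21.9242
SE = √(s_p²·(1/13+1/10)) = 1.9695
t = (45.231−36.300)/1.9695 = 4.5346
df = 21

test statistic = 4.535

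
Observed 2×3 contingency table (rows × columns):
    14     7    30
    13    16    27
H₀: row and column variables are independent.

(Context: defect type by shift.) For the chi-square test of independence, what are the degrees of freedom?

df = (r−1)(c−1) = (2−1)·(3−1) = 2

degrees of freedom = 2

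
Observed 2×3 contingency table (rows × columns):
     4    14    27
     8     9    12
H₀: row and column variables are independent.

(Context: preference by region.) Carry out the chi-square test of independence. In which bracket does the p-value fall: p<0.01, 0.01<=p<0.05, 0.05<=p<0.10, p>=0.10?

Row totals [45, 29], col totals [12, 23, 39], n=74
χ² = (4−7.30)²/7.30 + (14−13.99)²/13.99 + (27−23.72)²/23.72 + (8−4.70)²/4.70 + (9−9.01)²/9.01 + (12−15.28)²/15.28 = 4.9620
df = 2
p-value (upper-tail) = 0.08366
→ bracket: 0.05<=p<0.10

p-value bracket: 0.05<=p<0.10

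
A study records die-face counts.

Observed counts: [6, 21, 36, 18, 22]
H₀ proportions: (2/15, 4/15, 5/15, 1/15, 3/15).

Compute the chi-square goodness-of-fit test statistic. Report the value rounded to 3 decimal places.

n = 103; E_i = n·p_i = [13.73, 27.47, 34.33, 6.87, 20.60]
χ² = (6−13.73)²/13.73 + (21−27.47)²/27.47 + (36−34.33)²/34.33 + (18−6.87)²/6.87 + (22−20.60)²/20.60 = 24.1044
df = 4

test statistic = 24.104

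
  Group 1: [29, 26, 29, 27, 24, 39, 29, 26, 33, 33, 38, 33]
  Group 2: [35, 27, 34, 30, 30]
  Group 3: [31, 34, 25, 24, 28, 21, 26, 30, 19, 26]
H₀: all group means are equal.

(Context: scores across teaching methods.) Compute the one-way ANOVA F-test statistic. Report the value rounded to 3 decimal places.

test statistic = 2.973

Group means [30.50, 31.20, 26.40], grand mean 29.111
SSB = Σnᵢ(x̄ᵢ−x̄)² = 118.467; SSW = ΣΣ(x−x̄ᵢ)² = 478.200
MSB = 118.467/2 = 59.2333; MSW = 478.200/24 = 19.9250
F = MSB/MSW = 2.9728
df = (2, 24)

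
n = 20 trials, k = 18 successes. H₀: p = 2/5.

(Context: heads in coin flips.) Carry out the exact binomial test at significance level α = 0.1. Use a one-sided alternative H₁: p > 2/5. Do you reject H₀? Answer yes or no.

reject H₀: yes

Exact binomial: n=20, k=18, p₀=2/5=0.4000
P(X≥18) from Σ C(n,i)·p₀^i·(1−p₀)^(n−i)
p-value (one-sided, H₁ greater) = 0.00001
At α=0.1: p < α → reject H₀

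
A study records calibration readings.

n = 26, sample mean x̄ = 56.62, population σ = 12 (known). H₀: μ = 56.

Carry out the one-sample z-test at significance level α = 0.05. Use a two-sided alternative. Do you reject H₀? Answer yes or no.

reject H₀: no

SE = σ/√n = 12/√26 = 2.3534
z = (x̄−μ₀)/SE = (56.62−56)/2.3534 = 0.2634
p-value (two-sided) = 0.79220
At α=0.05: p ≥ α → fail to reject H₀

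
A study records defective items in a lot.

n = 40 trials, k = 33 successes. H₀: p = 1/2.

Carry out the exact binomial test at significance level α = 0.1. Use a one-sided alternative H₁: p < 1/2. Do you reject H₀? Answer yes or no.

Exact binomial: n=40, k=33, p₀=1/2=0.5000
P(X≤33) from Σ C(n,i)·p₀^i·(1−p₀)^(n−i)
p-value (one-sided, H₁ less) = 1.00000
At α=0.1: p ≥ α → fail to reject H₀

reject H₀: no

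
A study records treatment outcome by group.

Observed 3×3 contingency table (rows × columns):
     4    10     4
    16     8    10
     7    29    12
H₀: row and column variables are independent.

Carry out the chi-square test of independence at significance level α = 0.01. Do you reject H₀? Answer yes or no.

reject H₀: yes

Row totals [18, 34, 48], col totals [27, 47, 26], n=100
χ² = (4−4.86)²/4.86 + (10−8.46)²/8.46 + (4−4.68)²/4.68 + (16−9.18)²/9.18 + (8−15.98)²/15.98 + (10−8.84)²/8.84 + (7−12.96)²/12.96 + (29−22.56)²/22.56 + (12−12.48)²/12.48 = 14.3329
df = 4
p-value (upper-tail) = 0.00630
At α=0.01: p < α → reject H₀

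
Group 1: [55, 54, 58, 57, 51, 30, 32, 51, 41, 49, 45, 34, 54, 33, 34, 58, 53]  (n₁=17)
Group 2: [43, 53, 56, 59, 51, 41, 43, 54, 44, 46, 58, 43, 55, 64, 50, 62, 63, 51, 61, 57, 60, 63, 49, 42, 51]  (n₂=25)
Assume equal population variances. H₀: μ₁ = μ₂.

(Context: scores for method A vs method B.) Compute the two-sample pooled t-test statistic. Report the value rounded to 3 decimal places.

x̄₁=46.412, s₁=10.180, n₁=17
x̄₂=52.760, s₂=7.463, n₂=25
s_p² = [16·10.180² + 24·7.463²]/40 = 74.8669
SE = √(s_p²·(1/17+1/25)) = 2.7200
t = (46.412−52.760)/2.7200 = -2.3339
df = 40

test statistic = -2.334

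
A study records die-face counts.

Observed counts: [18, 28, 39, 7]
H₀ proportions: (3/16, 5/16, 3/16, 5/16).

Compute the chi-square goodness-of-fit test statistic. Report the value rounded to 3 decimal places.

test statistic = 43.930

n = 92; E_i = n·p_i = [17.25, 28.75, 17.25, 28.75]
χ² = (18−17.25)²/17.25 + (28−28.75)²/28.75 + (39−17.25)²/17.25 + (7−28.75)²/28.75 = 43.9304
df = 3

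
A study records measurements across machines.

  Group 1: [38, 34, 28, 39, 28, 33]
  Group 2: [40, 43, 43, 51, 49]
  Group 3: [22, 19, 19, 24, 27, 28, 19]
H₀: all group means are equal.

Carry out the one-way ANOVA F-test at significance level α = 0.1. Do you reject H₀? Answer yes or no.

reject H₀: yes

Group means [33.33, 45.20, 22.57], grand mean 32.444
SSB = Σnᵢ(x̄ᵢ−x̄)² = 1500.597; SSW = ΣΣ(x−x̄ᵢ)² = 285.848
MSB = 1500.597/2 = 750.2984; MSW = 285.848/15 = 19.0565
F = MSB/MSW = 39.3723
df = (2, 15)
p-value (upper-tail) = 0.00000
At α=0.1: p < α → reject H₀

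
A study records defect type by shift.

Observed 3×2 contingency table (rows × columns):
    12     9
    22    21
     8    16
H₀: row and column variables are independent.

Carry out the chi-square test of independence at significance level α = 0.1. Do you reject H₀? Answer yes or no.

Row totals [21, 43, 24], col totals [42, 46], n=88
χ² = (12−10.02)²/10.02 + (9−10.98)²/10.98 + (22−20.52)²/20.52 + (21−22.48)²/22.48 + (8−11.45)²/11.45 + (16−12.55)²/12.55 = 2.9428
df = 2
p-value (upper-tail) = 0.22961
At α=0.1: p ≥ α → fail to reject H₀

reject H₀: no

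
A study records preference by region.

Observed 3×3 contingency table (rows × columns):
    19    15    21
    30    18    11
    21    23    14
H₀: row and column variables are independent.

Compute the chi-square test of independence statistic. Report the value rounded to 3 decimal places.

Row totals [55, 59, 58], col totals [70, 56, 46], n=172
χ² = (19−22.38)²/22.38 + (15−17.91)²/17.91 + (21−14.71)²/14.71 + (30−24.01)²/24.01 + (18−19.21)²/19.21 + (11−15.78)²/15.78 + (21−23.60)²/23.60 + (23−18.88)²/18.88 + (14−15.51)²/15.51 = 8.0228
df = 4

test statistic = 8.023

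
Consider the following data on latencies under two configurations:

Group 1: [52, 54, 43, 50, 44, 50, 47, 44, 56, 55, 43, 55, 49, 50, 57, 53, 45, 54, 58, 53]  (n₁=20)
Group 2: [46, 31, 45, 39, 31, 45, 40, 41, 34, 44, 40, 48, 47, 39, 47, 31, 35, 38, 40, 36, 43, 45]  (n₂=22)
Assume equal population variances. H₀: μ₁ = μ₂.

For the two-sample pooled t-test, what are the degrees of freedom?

df = n₁ + n₂ − 2 = 20 + 22 − 2 = 40

degrees of freedom = 40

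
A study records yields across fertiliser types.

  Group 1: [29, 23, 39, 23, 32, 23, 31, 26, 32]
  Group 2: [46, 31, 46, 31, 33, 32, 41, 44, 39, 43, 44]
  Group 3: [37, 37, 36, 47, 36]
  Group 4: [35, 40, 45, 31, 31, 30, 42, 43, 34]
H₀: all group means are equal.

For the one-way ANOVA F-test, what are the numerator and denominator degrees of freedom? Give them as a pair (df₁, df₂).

k = 4 groups, N = 34 total
df = (k−1, N−k) = (4−1, 34−4) = (3, 30)

degrees of freedom = [3, 30]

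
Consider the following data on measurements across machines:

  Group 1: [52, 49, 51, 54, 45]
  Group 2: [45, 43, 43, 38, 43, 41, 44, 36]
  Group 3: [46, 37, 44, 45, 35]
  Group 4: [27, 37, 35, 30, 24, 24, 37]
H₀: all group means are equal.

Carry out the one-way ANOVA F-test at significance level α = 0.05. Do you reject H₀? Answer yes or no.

Group means [50.20, 41.62, 41.40, 30.57], grand mean 40.200
SSB = Σnᵢ(x̄ᵢ−x̄)² = 1172.411; SSW = ΣΣ(x−x̄ᵢ)² = 417.589
MSB = 1172.411/3 = 390.8036; MSW = 417.589/21 = 19.8852
F = MSB/MSW = 19.6530
df = (3, 21)
p-value (upper-tail) = 0.00000
At α=0.05: p < α → reject H₀

reject H₀: yes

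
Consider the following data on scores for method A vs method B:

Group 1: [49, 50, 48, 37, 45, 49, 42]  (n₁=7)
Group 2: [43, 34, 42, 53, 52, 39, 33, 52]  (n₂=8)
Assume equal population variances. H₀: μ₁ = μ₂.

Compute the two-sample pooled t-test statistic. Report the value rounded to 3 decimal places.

x̄₁=45.714, s₁=4.751, n₁=7
x̄₂=43.500, s₂=8.089, n₂=8
s_p² = [6·4.751² + 7·8.089²]/13 = 45.6484
SE = √(s_p²·(1/7+1/8)) = 3.4967
t = (45.714−43.500)/3.4967 = 0.6332
df = 13

test statistic = 0.633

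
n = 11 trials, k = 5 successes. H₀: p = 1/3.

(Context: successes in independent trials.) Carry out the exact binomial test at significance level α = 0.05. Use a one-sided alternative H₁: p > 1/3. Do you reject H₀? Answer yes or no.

Exact binomial: n=11, k=5, p₀=1/3=0.3333
P(X≥5) from Σ C(n,i)·p₀^i·(1−p₀)^(n−i)
p-value (one-sided, H₁ greater) = 0.28900
At α=0.05: p ≥ α → fail to reject H₀

reject H₀: no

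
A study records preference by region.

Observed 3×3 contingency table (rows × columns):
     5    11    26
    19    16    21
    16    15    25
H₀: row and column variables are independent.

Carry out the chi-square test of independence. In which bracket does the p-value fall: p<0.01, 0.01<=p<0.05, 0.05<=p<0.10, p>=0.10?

p-value bracket: 0.05<=p<0.10

Row totals [42, 56, 56], col totals [40, 42, 72], n=154
χ² = (5−10.91)²/10.91 + (11−11.45)²/11.45 + (26−19.64)²/19.64 + (19−14.55)²/14.55 + (16−15.27)²/15.27 + (21−26.18)²/26.18 + (16−14.55)²/14.55 + (15−15.27)²/15.27 + (25−26.18)²/26.18 = 7.9092
df = 4
p-value (upper-tail) = 0.09496
→ bracket: 0.05<=p<0.10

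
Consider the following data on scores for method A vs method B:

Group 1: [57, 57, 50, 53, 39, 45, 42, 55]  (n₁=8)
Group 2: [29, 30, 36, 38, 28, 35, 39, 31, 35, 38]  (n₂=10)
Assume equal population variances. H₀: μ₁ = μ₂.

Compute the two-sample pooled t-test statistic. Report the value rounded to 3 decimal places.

test statistic = 6.036

x̄₁=49.750, s₁=6.985, n₁=8
x̄₂=33.900, s₂=4.067, n₂=10
s_p² = [7·6.985² + 9·4.067²]/16 = 30.6500
SE = √(s_p²·(1/8+1/10)) = 2.6261
t = (49.750−33.900)/2.6261 = 6.0356
df = 16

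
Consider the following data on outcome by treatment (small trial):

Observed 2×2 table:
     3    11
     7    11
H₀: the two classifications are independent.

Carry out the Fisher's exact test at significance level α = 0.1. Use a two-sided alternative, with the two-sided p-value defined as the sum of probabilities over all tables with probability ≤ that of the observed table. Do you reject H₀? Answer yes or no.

Margins: r₁=14, r₂=18, c₁=10, c₂=22, n=32
p_obs = C(14,3)·C(18,7)/C(32,10); sum pmf over tables with pmf ≤ p_obs
p-value (two-sided) = 0.44606
At α=0.1: p ≥ α → fail to reject H₀

reject H₀: no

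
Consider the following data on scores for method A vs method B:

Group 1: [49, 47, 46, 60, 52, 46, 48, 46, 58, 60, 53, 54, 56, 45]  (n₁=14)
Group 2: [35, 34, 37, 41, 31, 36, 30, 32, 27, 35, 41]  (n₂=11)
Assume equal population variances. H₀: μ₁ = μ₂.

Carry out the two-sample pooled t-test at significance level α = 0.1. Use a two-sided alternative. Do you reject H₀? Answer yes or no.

reject H₀: yes

x̄₁=51.429, s₁=5.459, n₁=14
x̄₂=34.455, s₂=4.344, n₂=11
s_p² = [13·5.459² + 10·4.344²]/23 = 25.0503
SE = √(s_p²·(1/14+1/11)) = 2.0166
t = (51.429−34.455)/2.0166 = 8.4172
df = 23
p-value (two-sided) = 0.00000
At α=0.1: p < α → reject H₀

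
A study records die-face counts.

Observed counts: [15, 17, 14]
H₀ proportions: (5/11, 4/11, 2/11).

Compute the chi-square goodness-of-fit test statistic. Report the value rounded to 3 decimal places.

n = 46; E_i = n·p_i = [20.91, 16.73, 8.36]
χ² = (15−20.91)²/20.91 + (17−16.73)²/16.73 + (14−8.36)²/8.36 = 5.4728
df = 2

test statistic = 5.473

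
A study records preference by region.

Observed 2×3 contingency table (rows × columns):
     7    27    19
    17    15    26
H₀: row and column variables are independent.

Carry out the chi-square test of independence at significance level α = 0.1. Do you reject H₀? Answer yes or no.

reject H₀: yes

Row totals [53, 58], col totals [24, 42, 45], n=111
χ² = (7−11.46)²/11.46 + (27−20.05)²/20.05 + (19−21.49)²/21.49 + (17−12.54)²/12.54 + (15−21.95)²/21.95 + (26−23.51)²/23.51 = 8.4761
df = 2
p-value (upper-tail) = 0.01444
At α=0.1: p < α → reject H₀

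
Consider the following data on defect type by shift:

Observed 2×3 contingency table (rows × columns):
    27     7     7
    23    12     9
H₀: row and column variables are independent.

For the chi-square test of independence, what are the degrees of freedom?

degrees of freedom = 2

df = (r−1)(c−1) = (2−1)·(3−1) = 2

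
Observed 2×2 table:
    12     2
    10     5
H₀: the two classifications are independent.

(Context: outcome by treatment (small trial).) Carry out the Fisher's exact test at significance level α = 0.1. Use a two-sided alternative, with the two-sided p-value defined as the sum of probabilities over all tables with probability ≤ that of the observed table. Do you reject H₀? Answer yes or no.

Margins: r₁=14, r₂=15, c₁=22, c₂=7, n=29
p_obs = C(14,12)·C(15,10)/C(29,22); sum pmf over tables with pmf ≤ p_obs
p-value (two-sided) = 0.38985
At α=0.1: p ≥ α → fail to reject H₀

reject H₀: no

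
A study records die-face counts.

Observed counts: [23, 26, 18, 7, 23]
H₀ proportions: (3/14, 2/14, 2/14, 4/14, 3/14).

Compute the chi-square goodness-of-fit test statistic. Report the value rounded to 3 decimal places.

test statistic = 27.833

n = 97; E_i = n·p_i = [20.79, 13.86, 13.86, 27.71, 20.79]
χ² = (23−20.79)²/20.79 + (26−13.86)²/13.86 + (18−13.86)²/13.86 + (7−27.71)²/27.71 + (23−20.79)²/20.79 = 27.8333
df = 4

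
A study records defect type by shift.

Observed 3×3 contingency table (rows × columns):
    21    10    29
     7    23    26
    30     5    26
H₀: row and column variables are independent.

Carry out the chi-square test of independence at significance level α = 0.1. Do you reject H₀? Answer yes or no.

Row totals [60, 56, 61], col totals [58, 38, 81], n=177
χ² = (21−19.66)²/19.66 + (10−12.88)²/12.88 + (29−27.46)²/27.46 + (7−18.35)²/18.35 + (23−12.02)²/12.02 + (26−25.63)²/25.63 + (30−19.99)²/19.99 + (5−13.10)²/13.10 + (26−27.92)²/27.92 = 28.0219
df = 4
p-value (upper-tail) = 0.00001
At α=0.1: p < α → reject H₀

reject H₀: yes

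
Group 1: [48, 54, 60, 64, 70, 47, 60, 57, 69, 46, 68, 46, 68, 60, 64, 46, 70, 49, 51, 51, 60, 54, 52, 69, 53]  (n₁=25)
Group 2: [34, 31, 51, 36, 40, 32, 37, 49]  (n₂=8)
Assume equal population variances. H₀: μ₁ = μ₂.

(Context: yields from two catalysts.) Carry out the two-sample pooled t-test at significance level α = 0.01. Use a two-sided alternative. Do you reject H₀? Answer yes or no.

x̄₁=57.440, s₁=8.505, n₁=25
x̄₂=38.750, s₂=7.517, n₂=8
s_p² = [24·8.505² + 7·7.517²]/31 = 68.7632
SE = √(s_p²·(1/25+1/8)) = 3.3684
t = (57.440−38.750)/3.3684 = 5.5487
df = 31
p-value (two-sided) = 0.00000
At α=0.01: p < α → reject H₀

reject H₀: yes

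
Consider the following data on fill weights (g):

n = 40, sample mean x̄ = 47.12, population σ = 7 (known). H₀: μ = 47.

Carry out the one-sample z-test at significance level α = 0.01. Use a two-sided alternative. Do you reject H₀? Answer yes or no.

reject H₀: no

SE = σ/√n = 7/√40 = 1.1068
z = (x̄−μ₀)/SE = (47.12−47)/1.1068 = 0.1084
p-value (two-sided) = 0.91366
At α=0.01: p ≥ α → fail to reject H₀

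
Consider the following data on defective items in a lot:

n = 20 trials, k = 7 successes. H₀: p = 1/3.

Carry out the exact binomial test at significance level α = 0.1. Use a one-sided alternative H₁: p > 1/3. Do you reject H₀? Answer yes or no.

Exact binomial: n=20, k=7, p₀=1/3=0.3333
P(X≥7) from Σ C(n,i)·p₀^i·(1−p₀)^(n−i)
p-value (one-sided, H₁ greater) = 0.52066
At α=0.1: p ≥ α → fail to reject H₀

reject H₀: no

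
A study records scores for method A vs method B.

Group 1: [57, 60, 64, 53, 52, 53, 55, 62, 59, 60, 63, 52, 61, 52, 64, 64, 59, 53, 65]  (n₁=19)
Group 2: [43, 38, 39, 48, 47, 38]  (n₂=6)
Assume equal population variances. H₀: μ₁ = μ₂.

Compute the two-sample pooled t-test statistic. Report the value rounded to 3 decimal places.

test statistic = 7.317

x̄₁=58.316, s₁=4.762, n₁=19
x̄₂=42.167, s₂=4.535, n₂=6
s_p² = [18·4.762² + 5·4.535²]/23 = 22.2147
SE = √(s_p²·(1/19+1/6)) = 2.2072
t = (58.316−42.167)/2.2072 = 7.3166
df = 23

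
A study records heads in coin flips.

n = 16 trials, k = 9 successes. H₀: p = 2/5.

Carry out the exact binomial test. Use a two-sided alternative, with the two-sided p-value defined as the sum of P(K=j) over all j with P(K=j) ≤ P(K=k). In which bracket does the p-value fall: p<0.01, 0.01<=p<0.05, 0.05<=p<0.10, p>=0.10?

p-value bracket: p>=0.10

Exact binomial: n=16, k=9, p₀=2/5=0.4000
P(X=j) = C(n,j)·p₀^j·(1−p₀)^(n−j); p = Σ P(X=j) over j with P(X=j) ≤ P(X=9)
p-value (two-sided) = 0.20742
→ bracket: p>=0.10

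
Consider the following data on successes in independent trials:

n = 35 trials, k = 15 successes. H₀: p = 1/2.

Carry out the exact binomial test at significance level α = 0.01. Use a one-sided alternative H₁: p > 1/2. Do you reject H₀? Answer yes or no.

Exact binomial: n=35, k=15, p₀=1/2=0.5000
P(X≥15) from Σ C(n,i)·p₀^i·(1−p₀)^(n−i)
p-value (one-sided, H₁ greater) = 0.84475
At α=0.01: p ≥ α → fail to reject H₀

reject H₀: no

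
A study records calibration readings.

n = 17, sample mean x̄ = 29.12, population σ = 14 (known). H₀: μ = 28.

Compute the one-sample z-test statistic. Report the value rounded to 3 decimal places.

SE = σ/√n = 14/√17 = 3.3955
z = (x̄−μ₀)/SE = (29.12−28)/3.3955 = 0.3298

test statistic = 0.330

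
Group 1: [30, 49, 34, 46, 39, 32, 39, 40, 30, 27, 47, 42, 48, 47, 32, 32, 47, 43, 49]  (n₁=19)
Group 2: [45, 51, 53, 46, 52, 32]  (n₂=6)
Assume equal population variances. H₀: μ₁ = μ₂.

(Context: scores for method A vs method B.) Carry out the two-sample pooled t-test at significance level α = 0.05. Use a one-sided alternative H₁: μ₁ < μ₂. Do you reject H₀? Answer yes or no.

reject H₀: yes

x̄₁=39.632, s₁=7.522, n₁=19
x̄₂=46.500, s₂=7.817, n₂=6
s_p² = [18·7.522² + 5·7.817²]/23 = 57.5618
SE = √(s_p²·(1/19+1/6)) = 3.5529
t = (39.632−46.500)/3.5529 = -1.9332
df = 23
p-value (one-sided, H₁ less) = 0.03281
At α=0.05: p < α → reject H₀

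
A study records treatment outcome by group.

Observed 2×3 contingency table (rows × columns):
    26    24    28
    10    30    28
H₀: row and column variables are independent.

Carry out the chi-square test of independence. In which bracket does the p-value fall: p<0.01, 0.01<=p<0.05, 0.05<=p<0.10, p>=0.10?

Row totals [78, 68], col totals [36, 54, 56], n=146
χ² = (26−19.23)²/19.23 + (24−28.85)²/28.85 + (28−29.92)²/29.92 + (10−16.77)²/16.77 + (30−25.15)²/25.15 + (28−26.08)²/26.08 = 7.1263
df = 2
p-value (upper-tail) = 0.02835
→ bracket: 0.01<=p<0.05

p-value bracket: 0.01<=p<0.05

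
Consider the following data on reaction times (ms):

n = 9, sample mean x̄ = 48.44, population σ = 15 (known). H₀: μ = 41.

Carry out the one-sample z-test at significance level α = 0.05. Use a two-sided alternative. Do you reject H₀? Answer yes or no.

SE = σ/√n = 15/√9 = 5.0000
z = (x̄−μ₀)/SE = (48.44−41)/5.0000 = 1.4880
p-value (two-sided) = 0.13675
At α=0.05: p ≥ α → fail to reject H₀

reject H₀: no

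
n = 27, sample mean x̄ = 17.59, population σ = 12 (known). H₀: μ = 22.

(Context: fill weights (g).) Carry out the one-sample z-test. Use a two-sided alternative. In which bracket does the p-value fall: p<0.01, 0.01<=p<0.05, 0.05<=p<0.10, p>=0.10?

SE = σ/√n = 12/√27 = 2.3094
z = (x̄−μ₀)/SE = (17.59−22)/2.3094 = -1.9096
p-value (two-sided) = 0.05619
→ bracket: 0.05<=p<0.10

p-value bracket: 0.05<=p<0.10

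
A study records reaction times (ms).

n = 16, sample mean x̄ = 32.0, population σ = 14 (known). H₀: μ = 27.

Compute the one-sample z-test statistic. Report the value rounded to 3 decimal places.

SE = σ/√n = 14/√16 = 3.5000
z = (x̄−μ₀)/SE = (32.0−27)/3.5000 = 1.4286

test statistic = 1.429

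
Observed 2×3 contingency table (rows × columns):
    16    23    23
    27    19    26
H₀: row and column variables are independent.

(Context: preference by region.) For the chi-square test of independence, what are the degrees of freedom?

degrees of freedom = 2

df = (r−1)(c−1) = (2−1)·(3−1) = 2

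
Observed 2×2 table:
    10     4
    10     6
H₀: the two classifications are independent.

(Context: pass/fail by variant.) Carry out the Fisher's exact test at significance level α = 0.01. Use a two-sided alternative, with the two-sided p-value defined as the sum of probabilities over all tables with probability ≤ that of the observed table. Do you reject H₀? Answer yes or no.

reject H₀: no

Margins: r₁=14, r₂=16, c₁=20, c₂=10, n=30
p_obs = C(14,10)·C(16,10)/C(30,20); sum pmf over tables with pmf ≤ p_obs
p-value (two-sided) = 0.70895
At α=0.01: p ≥ α → fail to reject H₀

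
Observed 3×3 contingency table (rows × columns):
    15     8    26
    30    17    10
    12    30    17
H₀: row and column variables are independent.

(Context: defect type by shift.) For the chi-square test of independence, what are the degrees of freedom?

degrees of freedom = 4

df = (r−1)(c−1) = (3−1)·(3−1) = 4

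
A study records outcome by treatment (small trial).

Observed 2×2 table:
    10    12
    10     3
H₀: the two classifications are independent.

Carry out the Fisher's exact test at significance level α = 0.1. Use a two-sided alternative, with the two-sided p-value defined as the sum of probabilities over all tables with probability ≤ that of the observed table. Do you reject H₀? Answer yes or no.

reject H₀: yes

Margins: r₁=22, r₂=13, c₁=20, c₂=15, n=35
p_obs = C(22,10)·C(13,10)/C(35,20); sum pmf over tables with pmf ≤ p_obs
p-value (two-sided) = 0.08914
At α=0.1: p < α → reject H₀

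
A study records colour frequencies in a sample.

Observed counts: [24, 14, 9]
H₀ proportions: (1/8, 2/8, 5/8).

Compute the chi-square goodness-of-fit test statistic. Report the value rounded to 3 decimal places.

n = 47; E_i = n·p_i = [5.88, 11.75, 29.38]
χ² = (24−5.88)²/5.88 + (14−11.75)²/11.75 + (9−29.38)²/29.38 = 70.4809
df = 2

test statistic = 70.481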